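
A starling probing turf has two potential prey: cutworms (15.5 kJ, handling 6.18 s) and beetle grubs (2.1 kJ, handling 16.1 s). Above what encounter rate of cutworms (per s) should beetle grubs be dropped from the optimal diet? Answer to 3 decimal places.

0.009 per s

Drop beetle grubs once their profitability E₂/h₂ falls below the rate achievable on cutworms alone: E₂/h₂ = λE₁/(1 + λh₁).
Solve for λ: λE₁h₂ = E₂(1 + λh₁) → λ(E₁h₂ − E₂h₁) = E₂ → λ = E₂/(E₁h₂ − E₂h₁).
λ = 2.1/(15.5×16.1 − 2.1×6.18) = 2.1/236.6 = 0.008877 per s.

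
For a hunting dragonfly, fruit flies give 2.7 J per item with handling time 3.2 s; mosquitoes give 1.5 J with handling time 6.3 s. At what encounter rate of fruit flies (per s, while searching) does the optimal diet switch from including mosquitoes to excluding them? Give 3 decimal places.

0.123 per s

The zero-one rule: include mosquitoes iff E₂/h₂ > λE₁/(1+λh₁). Equality gives the switch point.
λE₁h₂ = E₂ + λE₂h₁ ⇒ λ = E₂/(E₁h₂ − E₂h₁) = 1.5/(17.01 − 4.8) = 0.1229 per s.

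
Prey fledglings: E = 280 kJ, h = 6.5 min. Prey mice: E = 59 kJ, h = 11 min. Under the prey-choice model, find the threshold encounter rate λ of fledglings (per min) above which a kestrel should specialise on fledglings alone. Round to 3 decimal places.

0.022 per min

At the threshold, the rate on fledglings alone equals the profitability of mice: λ·280/(1 + λ·6.5) = 59/11 = 5.364.
Rearranging, λ(280 − 5.364×6.5) = 5.364, so λ = 5.364/245.1 = 0.02188 per min.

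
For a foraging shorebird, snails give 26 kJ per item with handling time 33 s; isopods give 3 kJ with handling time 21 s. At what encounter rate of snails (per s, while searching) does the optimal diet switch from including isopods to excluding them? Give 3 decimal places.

Drop isopods once their profitability E₂/h₂ falls below the rate achievable on snails alone: E₂/h₂ = λE₁/(1 + λh₁).
Solve for λ: λE₁h₂ = E₂(1 + λh₁) → λ(E₁h₂ − E₂h₁) = E₂ → λ = E₂/(E₁h₂ − E₂h₁).
λ = 3/(26×21 − 3×33) = 3/447 = 0.006711 per s.

0.007 per s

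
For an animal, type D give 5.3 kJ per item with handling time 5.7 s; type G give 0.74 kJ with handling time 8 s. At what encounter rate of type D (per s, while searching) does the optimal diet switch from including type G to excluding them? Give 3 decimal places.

Drop type G once their profitability E₂/h₂ falls below the rate achievable on type D alone: E₂/h₂ = λE₁/(1 + λh₁).
Solve for λ: λE₁h₂ = E₂(1 + λh₁) → λ(E₁h₂ − E₂h₁) = E₂ → λ = E₂/(E₁h₂ − E₂h₁).
λ = 0.74/(5.3×8 − 0.74×5.7) = 0.74/38.18 = 0.01938 per s.

0.019 per s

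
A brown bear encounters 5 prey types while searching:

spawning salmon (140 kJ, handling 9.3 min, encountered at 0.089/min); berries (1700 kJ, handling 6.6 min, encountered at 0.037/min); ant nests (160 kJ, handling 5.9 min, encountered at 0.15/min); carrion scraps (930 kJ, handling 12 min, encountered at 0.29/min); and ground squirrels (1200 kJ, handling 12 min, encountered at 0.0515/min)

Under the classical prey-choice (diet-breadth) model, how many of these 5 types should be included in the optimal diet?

3

Rank by E/h (kJ/min): berries 258, ground squirrels 100, carrion scraps 77.5, ant nests 27.1, spawning salmon 15.1. Include each in turn until the next type's E/h falls below the running intake rate.
Rate on top 1: 50.55. ground squirrels: 100 > 50.55 → include.
Rate on top 2: 66.96. carrion scraps: 77.5 > 66.96 → include.
Rate on top 3: 73.83. ant nests: 27.1 < 73.83 → exclude; stop.
Optimal diet: berries, ground squirrels, carrion scraps — 3 of 5 types.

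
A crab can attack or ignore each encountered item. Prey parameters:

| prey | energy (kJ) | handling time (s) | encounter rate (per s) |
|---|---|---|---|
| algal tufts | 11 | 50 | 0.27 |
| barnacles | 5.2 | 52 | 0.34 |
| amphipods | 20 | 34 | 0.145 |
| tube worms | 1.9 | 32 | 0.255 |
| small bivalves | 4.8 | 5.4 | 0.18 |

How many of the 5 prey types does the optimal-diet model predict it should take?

Rank by E/h (kJ/s): small bivalves 0.889, amphipods 0.588, algal tufts 0.22, barnacles 0.1, tube worms 0.0594. Include each in turn until the next type's E/h falls below the running intake rate.
Rate on top 1: 0.4381. amphipods: 0.588 > 0.4381 → include.
Rate on top 2: 0.5453. algal tufts: 0.22 < 0.5453 → exclude; stop.
Optimal diet: small bivalves, amphipods — 2 of 5 types.

2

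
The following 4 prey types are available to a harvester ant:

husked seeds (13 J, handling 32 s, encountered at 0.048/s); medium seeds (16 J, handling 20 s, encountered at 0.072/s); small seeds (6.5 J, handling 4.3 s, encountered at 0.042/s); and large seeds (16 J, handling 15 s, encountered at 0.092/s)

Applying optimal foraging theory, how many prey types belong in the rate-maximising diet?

Profitabilities (E/h, J/s): small seeds 1.51, large seeds 1.07, medium seeds 0.8, husked seeds 0.406. Add prey in this order while the next type's profitability exceeds the intake rate on those already taken.
Rate on top 1: 0.2312. large seeds: 1.07 > 0.2312 → include.
Rate on top 2: 0.6815. medium seeds: 0.8 > 0.6815 → include.
Rate on top 3: 0.7241. husked seeds: 0.406 < 0.7241 → exclude; stop.
Optimal diet: small seeds, large seeds, medium seeds — 3 of 4 types.

3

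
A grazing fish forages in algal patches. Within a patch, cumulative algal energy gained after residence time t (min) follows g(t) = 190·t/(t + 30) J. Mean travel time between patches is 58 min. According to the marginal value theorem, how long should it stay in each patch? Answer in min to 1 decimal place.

41.7 min

By the marginal value theorem, leave when the instantaneous gain rate g'(t) equals the habitat-wide average g(t)/(T + t).
g'(t) = 190·30/(t + 30)². Setting 190·30/(t+30)² = 190t/[(t+30)(58+t)] gives 30(58+t) = t(t+30), so t² = 30×58 = 1740.
t* = √1740 = 41.71 min.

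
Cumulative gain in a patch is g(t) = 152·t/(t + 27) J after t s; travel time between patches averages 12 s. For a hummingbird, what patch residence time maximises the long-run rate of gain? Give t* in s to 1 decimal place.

18.0 s

By the marginal value theorem, leave when the instantaneous gain rate g'(t) equals the habitat-wide average g(t)/(T + t).
g'(t) = 152·27/(t + 27)². Setting 152·27/(t+27)² = 152t/[(t+27)(12+t)] gives 27(12+t) = t(t+27), so t² = 27×12 = 324.
t* = √324 = 18 s.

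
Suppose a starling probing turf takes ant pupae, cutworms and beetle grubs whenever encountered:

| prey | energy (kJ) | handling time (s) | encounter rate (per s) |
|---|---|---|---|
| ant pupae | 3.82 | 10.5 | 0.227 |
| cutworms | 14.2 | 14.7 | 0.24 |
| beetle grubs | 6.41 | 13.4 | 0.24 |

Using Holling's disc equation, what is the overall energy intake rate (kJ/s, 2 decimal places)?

0.57 kJ/s

Energy encountered per unit search time: 0.227×3.82 + 0.24×14.2 + 0.24×6.41 = 5.814 kJ/s.
Handling time per unit search time: 0.227×10.5 + 0.24×14.7 + 0.24×13.4 = 9.127.
Rate = 5.814/(1 + 9.127) = 0.574 kJ/s.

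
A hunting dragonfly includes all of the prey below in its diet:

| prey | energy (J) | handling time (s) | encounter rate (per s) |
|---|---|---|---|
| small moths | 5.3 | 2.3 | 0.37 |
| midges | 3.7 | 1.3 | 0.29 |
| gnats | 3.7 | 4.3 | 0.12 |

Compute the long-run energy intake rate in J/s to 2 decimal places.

R = (0.37×5.3 + 0.29×3.7 + 0.12×3.7) / (1 + 0.37×2.3 + 0.29×1.3 + 0.12×4.3) = 3.478/2.744 = 1.267 J/s.

1.27 J/s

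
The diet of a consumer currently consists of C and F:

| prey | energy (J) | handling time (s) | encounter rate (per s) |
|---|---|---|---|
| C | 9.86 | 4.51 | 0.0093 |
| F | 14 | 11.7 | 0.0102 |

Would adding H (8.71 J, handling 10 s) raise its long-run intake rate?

Intake rate on the current diet: R = (0.0093×9.86 + 0.0102×14) / (1 + 0.0093×4.51 + 0.0102×11.7) = 0.2345/1.161 = 0.2019 J/s.
Profitability of H: 8.71/10 = 0.871 J/s.
Since 0.871 > R, including H increases the long-run rate.

Yes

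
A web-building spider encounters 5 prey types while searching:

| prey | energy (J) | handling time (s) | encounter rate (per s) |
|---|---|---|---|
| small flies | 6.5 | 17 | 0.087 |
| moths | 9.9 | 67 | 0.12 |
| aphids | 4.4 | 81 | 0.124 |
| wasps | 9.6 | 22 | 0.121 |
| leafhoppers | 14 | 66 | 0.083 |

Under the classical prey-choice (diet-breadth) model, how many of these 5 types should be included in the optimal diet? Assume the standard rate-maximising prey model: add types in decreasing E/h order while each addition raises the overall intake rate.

Rank by E/h (J/s): wasps 0.436, small flies 0.382, leafhoppers 0.212, moths 0.148, aphids 0.0543. Include each in turn until the next type's E/h falls below the running intake rate.
Rate on top 1: 0.3172. small flies: 0.382 > 0.3172 → include.
Rate on top 2: 0.3359. leafhoppers: 0.212 < 0.3359 → exclude; stop.
Optimal diet: wasps, small flies — 2 of 5 types.

2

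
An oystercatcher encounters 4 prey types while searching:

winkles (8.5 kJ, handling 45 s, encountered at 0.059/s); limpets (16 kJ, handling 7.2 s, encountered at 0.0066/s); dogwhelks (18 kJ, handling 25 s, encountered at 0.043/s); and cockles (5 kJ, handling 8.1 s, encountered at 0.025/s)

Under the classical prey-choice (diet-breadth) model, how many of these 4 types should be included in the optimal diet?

3

Profitabilities (E/h, kJ/s): limpets 2.22, dogwhelks 0.72, cockles 0.617, winkles 0.189. Add prey in this order while the next type's profitability exceeds the intake rate on those already taken.
Rate on top 1: 0.1008. dogwhelks: 0.72 > 0.1008 → include.
Rate on top 2: 0.4144. cockles: 0.617 > 0.4144 → include.
Rate on top 3: 0.4321. winkles: 0.189 < 0.4321 → exclude; stop.
Optimal diet: limpets, dogwhelks, cockles — 3 of 4 types.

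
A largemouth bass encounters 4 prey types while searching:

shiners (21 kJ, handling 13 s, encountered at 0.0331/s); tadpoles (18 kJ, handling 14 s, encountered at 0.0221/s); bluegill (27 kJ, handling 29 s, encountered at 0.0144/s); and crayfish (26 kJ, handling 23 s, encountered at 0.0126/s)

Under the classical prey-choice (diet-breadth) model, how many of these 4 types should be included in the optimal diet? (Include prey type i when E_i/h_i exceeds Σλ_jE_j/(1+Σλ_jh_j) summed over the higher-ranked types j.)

Rank by E/h (kJ/s): shiners 1.62, tadpoles 1.29, crayfish 1.13, bluegill 0.931. Include each in turn until the next type's E/h falls below the running intake rate.
Rate on top 1: 0.486. tadpoles: 1.29 > 0.486 → include.
Rate on top 2: 0.6282. crayfish: 1.13 > 0.6282 → include.
Rate on top 3: 0.6999. bluegill: 0.931 > 0.6999 → include.
Optimal diet: shiners, tadpoles, crayfish, bluegill — 4 of 4 types.

4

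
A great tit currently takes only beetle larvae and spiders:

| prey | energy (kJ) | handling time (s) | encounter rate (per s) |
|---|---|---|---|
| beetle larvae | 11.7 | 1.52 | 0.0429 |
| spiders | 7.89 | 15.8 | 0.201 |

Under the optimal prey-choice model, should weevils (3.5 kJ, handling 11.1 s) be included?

On beetle larvae and spiders alone, R = ΣλE/(1+Σλh) = 2.088/4.241 = 0.4923 kJ/s.
Profitability of weevils: 3.5/11.1 = 0.3153 kJ/s.
0.3153 < 0.4923, so adding weevils would lower the average — exclude it.

No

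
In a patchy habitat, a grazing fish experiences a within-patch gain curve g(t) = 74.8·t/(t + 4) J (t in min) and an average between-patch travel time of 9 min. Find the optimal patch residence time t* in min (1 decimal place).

By the marginal value theorem, leave when the instantaneous gain rate g'(t) equals the habitat-wide average g(t)/(T + t).
g'(t) = 74.8·4/(t + 4)². Setting 74.8·4/(t+4)² = 74.8t/[(t+4)(9+t)] gives 4(9+t) = t(t+4), so t² = 4×9 = 36.
t* = √36 = 6 min.

6.0 min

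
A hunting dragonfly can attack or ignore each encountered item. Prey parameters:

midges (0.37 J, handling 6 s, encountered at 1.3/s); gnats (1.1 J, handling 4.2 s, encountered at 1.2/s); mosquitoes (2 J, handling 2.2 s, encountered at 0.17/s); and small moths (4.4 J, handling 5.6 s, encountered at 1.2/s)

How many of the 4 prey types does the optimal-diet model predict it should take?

2

Profitabilities (E/h, J/s): mosquitoes 0.909, small moths 0.786, gnats 0.262, midges 0.0617. Add prey in this order while the next type's profitability exceeds the intake rate on those already taken.
Rate on top 1: 0.2475. small moths: 0.786 > 0.2475 → include.
Rate on top 2: 0.6943. gnats: 0.262 < 0.6943 → exclude; stop.
Optimal diet: mosquitoes, small moths — 2 of 4 types.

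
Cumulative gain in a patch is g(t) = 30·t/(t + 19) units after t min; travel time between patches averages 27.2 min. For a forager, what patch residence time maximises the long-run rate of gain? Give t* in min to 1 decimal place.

22.7 min

Maximise g(t)/(T+t): set derivative to zero → g'(t)(T+t) = g(t).
g'(t) = 30·19/(t + 19)². Setting 30·19/(t+19)² = 30t/[(t+19)(27.2+t)] gives 19(27.2+t) = t(t+19), so t² = 19×27.2 = 516.8.
t* = √516.8 = 22.73 min.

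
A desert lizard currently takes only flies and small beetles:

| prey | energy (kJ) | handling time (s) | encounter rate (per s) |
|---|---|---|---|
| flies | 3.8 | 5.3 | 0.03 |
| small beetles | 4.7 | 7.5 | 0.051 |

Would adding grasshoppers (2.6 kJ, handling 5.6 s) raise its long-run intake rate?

On flies and small beetles alone, R = ΣλE/(1+Σλh) = 0.3537/1.542 = 0.2295 kJ/s.
grasshoppers: E/h = 2.6/5.6 = 0.4643 kJ/s.
Since 0.4643 > R, including grasshoppers increases the long-run rate.

Yes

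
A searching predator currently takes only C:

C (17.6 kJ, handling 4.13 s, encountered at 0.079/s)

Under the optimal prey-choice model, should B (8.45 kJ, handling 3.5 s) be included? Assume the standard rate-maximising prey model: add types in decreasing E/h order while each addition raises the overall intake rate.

On C alone, R = ΣλE/(1+Σλh) = 1.39/1.326 = 1.048 kJ/s.
Profitability of B: 8.45/3.5 = 2.414 kJ/s.
2.414 > 1.048, so adding B raises the average — include it.

Yes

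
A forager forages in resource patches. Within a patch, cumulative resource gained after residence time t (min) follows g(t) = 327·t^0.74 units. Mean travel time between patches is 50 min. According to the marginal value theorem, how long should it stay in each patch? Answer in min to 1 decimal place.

By the marginal value theorem, leave when the instantaneous gain rate g'(t) equals the habitat-wide average g(t)/(T + t).
g'(t) = 0.74·327·t^-0.26. Setting 0.74·327·t^-0.26 = 327·t^0.74/(50+t) gives 0.74(50+t) = t, so 0.26·t = 0.74×50.
t* = 0.74×50/0.26 = 142.3 min.

142.3 min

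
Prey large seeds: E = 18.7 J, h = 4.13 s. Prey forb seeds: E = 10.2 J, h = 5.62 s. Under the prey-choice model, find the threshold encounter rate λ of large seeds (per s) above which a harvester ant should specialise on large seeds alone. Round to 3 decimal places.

The zero-one rule: include forb seeds iff E₂/h₂ > λE₁/(1+λh₁). Equality gives the switch point.
λE₁h₂ = E₂ + λE₂h₁ ⇒ λ = E₂/(E₁h₂ − E₂h₁) = 10.2/(105.1 − 42.13) = 0.162 per s.

0.162 per s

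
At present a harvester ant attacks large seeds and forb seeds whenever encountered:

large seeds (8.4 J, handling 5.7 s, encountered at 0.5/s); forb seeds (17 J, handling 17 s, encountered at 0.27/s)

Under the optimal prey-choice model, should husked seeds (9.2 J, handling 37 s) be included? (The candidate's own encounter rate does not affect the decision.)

No

Current rate: (0.5×8.4 + 0.27×17)/(1 + 0.5×5.7 + 0.27×17) = 1.041 J/s.
Profitability of husked seeds: 9.2/37 = 0.2486 J/s.
Since 0.2486 < R, time spent handling husked seeds is better spent searching.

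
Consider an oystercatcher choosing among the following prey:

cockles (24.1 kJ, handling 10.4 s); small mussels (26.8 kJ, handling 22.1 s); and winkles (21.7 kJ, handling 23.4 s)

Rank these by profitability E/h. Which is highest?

cockles

In descending order of E/h:
cockles: 24.1/10.4 = 2.32 kJ/s
small mussels: 26.8/22.1 = 1.21 kJ/s
winkles: 21.7/23.4 = 0.927 kJ/s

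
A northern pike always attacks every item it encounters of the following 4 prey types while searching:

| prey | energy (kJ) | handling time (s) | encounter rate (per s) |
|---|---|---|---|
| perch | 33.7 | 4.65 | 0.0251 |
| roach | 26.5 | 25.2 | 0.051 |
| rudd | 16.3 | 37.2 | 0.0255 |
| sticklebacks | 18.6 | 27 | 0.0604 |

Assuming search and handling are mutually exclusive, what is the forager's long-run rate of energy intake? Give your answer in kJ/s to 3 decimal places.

R = Σλ_iE_i / (1 + Σλ_ih_i)
Numerator: 0.0251×33.7 + 0.051×26.5 + 0.0255×16.3 + 0.0604×18.6 = 3.736
Denominator: 1 + 0.0251×4.65 + 0.051×25.2 + 0.0255×37.2 + 0.0604×27 = 4.981
R = 3.736/4.981 = 0.7501 kJ/s

0.750 kJ/s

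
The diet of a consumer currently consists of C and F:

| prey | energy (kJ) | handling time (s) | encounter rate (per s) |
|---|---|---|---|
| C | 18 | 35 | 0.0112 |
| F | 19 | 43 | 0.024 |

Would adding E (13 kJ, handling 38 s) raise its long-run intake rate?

Intake rate on the current diet: R = (0.0112×18 + 0.024×19) / (1 + 0.0112×35 + 0.024×43) = 0.6576/2.424 = 0.2713 kJ/s.
Profitability of E: 13/38 = 0.3421 kJ/s.
0.3421 > 0.2713, so adding E raises the average — include it.

Yes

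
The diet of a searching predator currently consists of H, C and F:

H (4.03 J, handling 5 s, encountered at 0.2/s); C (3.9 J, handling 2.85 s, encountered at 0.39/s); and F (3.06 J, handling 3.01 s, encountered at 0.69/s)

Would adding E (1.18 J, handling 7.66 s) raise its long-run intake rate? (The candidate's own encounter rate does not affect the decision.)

On H, C and F alone, R = ΣλE/(1+Σλh) = 4.438/5.188 = 0.8554 J/s.
E: E/h = 1.18/7.66 = 0.154 J/s.
Since 0.154 < R, time spent handling E is better spent searching.

No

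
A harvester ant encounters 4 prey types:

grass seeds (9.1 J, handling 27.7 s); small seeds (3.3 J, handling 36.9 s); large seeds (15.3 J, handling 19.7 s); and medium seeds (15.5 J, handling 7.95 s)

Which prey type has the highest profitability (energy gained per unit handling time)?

medium seeds

Profitability E/h (J/s): grass seeds = 9.1/27.7 = 0.329, small seeds = 3.3/36.9 = 0.0894, large seeds = 15.3/19.7 = 0.777, medium seeds = 15.5/7.95 = 1.95.
Ranked: medium seeds > large seeds > grass seeds > small seeds.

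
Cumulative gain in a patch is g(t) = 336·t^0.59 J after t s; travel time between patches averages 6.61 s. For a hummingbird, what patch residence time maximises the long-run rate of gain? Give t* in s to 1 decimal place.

9.5 s

Maximise g(t)/(T+t): set derivative to zero → g'(t)(T+t) = g(t).
g'(t) = 0.59·336·t^-0.41. Setting 0.59·336·t^-0.41 = 336·t^0.59/(6.61+t) gives 0.59(6.61+t) = t, so 0.41·t = 0.59×6.61.
t* = 0.59×6.61/0.41 = 9.512 s.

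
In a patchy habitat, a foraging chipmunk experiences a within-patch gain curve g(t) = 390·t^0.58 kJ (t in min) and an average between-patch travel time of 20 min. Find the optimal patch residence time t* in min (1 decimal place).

By the marginal value theorem, leave when the instantaneous gain rate g'(t) equals the habitat-wide average g(t)/(T + t).
g'(t) = 0.58·390·t^-0.42. Setting 0.58·390·t^-0.42 = 390·t^0.58/(20+t) gives 0.58(20+t) = t, so 0.42·t = 0.58×20.
t* = 0.58×20/0.42 = 27.62 min.

27.6 min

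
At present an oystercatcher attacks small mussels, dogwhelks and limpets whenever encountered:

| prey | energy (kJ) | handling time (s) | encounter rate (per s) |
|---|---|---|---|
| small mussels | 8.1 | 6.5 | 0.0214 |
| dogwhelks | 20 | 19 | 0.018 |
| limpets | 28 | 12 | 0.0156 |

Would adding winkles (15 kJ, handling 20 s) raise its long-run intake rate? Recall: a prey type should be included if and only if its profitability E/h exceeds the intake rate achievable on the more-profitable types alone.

Yes

On small mussels, dogwhelks and limpets alone, R = ΣλE/(1+Σλh) = 0.9701/1.668 = 0.5815 kJ/s.
Profitability of winkles: 15/20 = 0.75 kJ/s.
0.75 > 0.5815, so adding winkles raises the average — include it.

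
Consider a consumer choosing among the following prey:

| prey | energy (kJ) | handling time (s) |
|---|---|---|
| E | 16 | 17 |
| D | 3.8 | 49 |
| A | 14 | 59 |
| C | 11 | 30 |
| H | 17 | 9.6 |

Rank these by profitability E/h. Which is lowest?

D

Profitability E/h (kJ/s): E = 16/17 = 0.941, D = 3.8/49 = 0.0776, A = 14/59 = 0.237, C = 11/30 = 0.367, H = 17/9.6 = 1.77.
Ranked: H > E > C > A > D.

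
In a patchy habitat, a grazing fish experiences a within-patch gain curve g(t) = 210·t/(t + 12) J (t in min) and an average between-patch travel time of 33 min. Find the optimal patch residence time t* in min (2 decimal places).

Maximise g(t)/(T+t): set derivative to zero → g'(t)(T+t) = g(t).
g'(t) = 210·12/(t + 12)². Setting 210·12/(t+12)² = 210t/[(t+12)(33+t)] gives 12(33+t) = t(t+12), so t² = 12×33 = 396.
t* = √396 = 19.9 min.

19.90 min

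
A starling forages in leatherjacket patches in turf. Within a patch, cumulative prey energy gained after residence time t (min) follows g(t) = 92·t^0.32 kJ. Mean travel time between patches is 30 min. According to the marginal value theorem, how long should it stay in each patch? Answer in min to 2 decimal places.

14.12 min

Maximise g(t)/(T+t): set derivative to zero → g'(t)(T+t) = g(t).
g'(t) = 0.32·92·t^-0.68. Setting 0.32·92·t^-0.68 = 92·t^0.32/(30+t) gives 0.32(30+t) = t, so 0.68·t = 0.32×30.
t* = 0.32×30/0.68 = 14.12 min.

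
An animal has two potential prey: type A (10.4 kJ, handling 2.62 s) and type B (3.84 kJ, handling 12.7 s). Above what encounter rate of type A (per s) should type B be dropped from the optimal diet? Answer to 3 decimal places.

The zero-one rule: include type B iff E₂/h₂ > λE₁/(1+λh₁). Equality gives the switch point.
λE₁h₂ = E₂ + λE₂h₁ ⇒ λ = E₂/(E₁h₂ − E₂h₁) = 3.84/(132.1 − 10.06) = 0.03147 per s.

0.031 per s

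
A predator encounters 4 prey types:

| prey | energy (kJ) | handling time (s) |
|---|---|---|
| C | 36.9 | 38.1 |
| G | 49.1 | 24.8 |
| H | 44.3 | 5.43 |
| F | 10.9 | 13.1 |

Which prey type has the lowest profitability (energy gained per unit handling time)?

Profitability E/h (kJ/s): C = 36.9/38.1 = 0.969, G = 49.1/24.8 = 1.98, H = 44.3/5.43 = 8.16, F = 10.9/13.1 = 0.832.
Ranked: H > G > C > F.

F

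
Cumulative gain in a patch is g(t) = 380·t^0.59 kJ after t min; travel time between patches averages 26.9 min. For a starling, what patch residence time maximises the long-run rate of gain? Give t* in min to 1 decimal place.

By the marginal value theorem, leave when the instantaneous gain rate g'(t) equals the habitat-wide average g(t)/(T + t).
g'(t) = 0.59·380·t^-0.41. Setting 0.59·380·t^-0.41 = 380·t^0.59/(26.9+t) gives 0.59(26.9+t) = t, so 0.41·t = 0.59×26.9.
t* = 0.59×26.9/0.41 = 38.71 min.

38.7 min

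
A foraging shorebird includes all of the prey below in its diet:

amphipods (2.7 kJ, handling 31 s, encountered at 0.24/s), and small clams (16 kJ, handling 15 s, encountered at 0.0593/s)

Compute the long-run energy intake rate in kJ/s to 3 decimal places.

0.171 kJ/s

Energy encountered per unit search time: 0.24×2.7 + 0.0593×16 = 1.597 kJ/s.
Handling time per unit search time: 0.24×31 + 0.0593×15 = 8.329.
Rate = 1.597/(1 + 8.329) = 0.1712 kJ/s.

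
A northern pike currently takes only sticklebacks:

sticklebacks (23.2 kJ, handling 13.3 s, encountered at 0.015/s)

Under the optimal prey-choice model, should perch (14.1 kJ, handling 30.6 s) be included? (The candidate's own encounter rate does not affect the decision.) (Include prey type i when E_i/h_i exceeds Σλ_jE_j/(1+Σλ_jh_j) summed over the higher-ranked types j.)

Yes

Intake rate on the current diet: R = (0.015×23.2) / (1 + 0.015×13.3) = 0.348/1.2 = 0.2901 kJ/s.
Profitability of perch: 14.1/30.6 = 0.4608 kJ/s.
0.4608 > 0.2901, so adding perch raises the average — include it.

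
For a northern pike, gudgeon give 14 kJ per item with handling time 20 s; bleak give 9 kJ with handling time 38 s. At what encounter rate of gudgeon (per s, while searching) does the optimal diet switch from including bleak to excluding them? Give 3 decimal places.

Drop bleak once their profitability E₂/h₂ falls below the rate achievable on gudgeon alone: E₂/h₂ = λE₁/(1 + λh₁).
Solve for λ: λE₁h₂ = E₂(1 + λh₁) → λ(E₁h₂ − E₂h₁) = E₂ → λ = E₂/(E₁h₂ − E₂h₁).
λ = 9/(14×38 − 9×20) = 9/352 = 0.02557 per s.

0.026 per s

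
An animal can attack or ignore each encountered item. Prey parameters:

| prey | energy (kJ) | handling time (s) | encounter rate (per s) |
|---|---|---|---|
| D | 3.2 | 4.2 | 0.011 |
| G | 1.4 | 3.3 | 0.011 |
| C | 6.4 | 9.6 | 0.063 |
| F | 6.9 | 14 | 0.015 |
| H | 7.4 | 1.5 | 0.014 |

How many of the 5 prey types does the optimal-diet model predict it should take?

Rank by E/h (kJ/s): H 4.93, D 0.762, C 0.667, F 0.493, G 0.424. Include each in turn until the next type's E/h falls below the running intake rate.
Rate on top 1: 0.1015. D: 0.762 > 0.1015 → include.
Rate on top 2: 0.1301. C: 0.667 > 0.1301 → include.
Rate on top 3: 0.3242. F: 0.493 > 0.3242 → include.
Rate on top 4: 0.343. G: 0.424 > 0.343 → include.
Optimal diet: H, D, C, F, G — 5 of 5 types.

5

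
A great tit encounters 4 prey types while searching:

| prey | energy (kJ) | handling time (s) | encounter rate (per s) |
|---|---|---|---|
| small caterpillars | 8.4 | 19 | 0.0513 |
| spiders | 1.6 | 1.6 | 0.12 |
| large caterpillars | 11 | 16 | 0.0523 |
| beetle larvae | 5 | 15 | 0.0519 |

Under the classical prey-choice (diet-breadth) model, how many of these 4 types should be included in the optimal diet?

Rank by E/h (kJ/s): spiders 1, large caterpillars 0.688, small caterpillars 0.442, beetle larvae 0.333. Include each in turn until the next type's E/h falls below the running intake rate.
Rate on top 1: 0.1611. large caterpillars: 0.688 > 0.1611 → include.
Rate on top 2: 0.3782. small caterpillars: 0.442 > 0.3782 → include.
Rate on top 3: 0.3989. beetle larvae: 0.333 < 0.3989 → exclude; stop.
Optimal diet: spiders, large caterpillars, small caterpillars — 3 of 4 types.

3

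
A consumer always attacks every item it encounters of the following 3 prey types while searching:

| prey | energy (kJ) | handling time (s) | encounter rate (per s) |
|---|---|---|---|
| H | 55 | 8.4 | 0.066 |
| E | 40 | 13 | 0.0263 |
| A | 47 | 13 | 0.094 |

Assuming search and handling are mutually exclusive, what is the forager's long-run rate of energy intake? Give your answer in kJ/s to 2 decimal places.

2.92 kJ/s

R = (0.066×55 + 0.0263×40 + 0.094×47) / (1 + 0.066×8.4 + 0.0263×13 + 0.094×13) = 9.1/3.118 = 2.918 kJ/s.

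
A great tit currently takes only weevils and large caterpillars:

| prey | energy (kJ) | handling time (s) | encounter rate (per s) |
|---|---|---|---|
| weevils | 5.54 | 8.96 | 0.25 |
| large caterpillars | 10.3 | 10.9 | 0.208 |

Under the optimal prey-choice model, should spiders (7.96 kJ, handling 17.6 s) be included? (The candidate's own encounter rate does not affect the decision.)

No

Intake rate on the current diet: R = (0.25×5.54 + 0.208×10.3) / (1 + 0.25×8.96 + 0.208×10.9) = 3.527/5.507 = 0.6405 kJ/s.
Profitability of spiders: 7.96/17.6 = 0.4523 kJ/s.
Since 0.4523 < R, time spent handling spiders is better spent searching.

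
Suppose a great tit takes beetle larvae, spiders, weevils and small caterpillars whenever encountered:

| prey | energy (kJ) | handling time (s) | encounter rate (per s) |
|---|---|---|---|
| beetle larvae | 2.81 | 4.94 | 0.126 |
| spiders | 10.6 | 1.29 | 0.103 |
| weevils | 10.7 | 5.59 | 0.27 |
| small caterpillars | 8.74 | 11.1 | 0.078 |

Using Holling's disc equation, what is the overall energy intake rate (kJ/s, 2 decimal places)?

R = Σλ_iE_i / (1 + Σλ_ih_i)
Numerator: 0.126×2.81 + 0.103×10.6 + 0.27×10.7 + 0.078×8.74 = 5.017
Denominator: 1 + 0.126×4.94 + 0.103×1.29 + 0.27×5.59 + 0.078×11.1 = 4.13
R = 5.017/4.13 = 1.215 kJ/s

1.21 kJ/s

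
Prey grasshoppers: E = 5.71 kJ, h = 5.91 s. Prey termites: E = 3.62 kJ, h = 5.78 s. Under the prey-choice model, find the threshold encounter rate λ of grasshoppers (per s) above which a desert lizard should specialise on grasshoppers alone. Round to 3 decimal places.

0.312 per s

At the threshold, the rate on grasshoppers alone equals the profitability of termites: λ·5.71/(1 + λ·5.91) = 3.62/5.78 = 0.6263.
Rearranging, λ(5.71 − 0.6263×5.91) = 0.6263, so λ = 0.6263/2.009 = 0.3118 per s.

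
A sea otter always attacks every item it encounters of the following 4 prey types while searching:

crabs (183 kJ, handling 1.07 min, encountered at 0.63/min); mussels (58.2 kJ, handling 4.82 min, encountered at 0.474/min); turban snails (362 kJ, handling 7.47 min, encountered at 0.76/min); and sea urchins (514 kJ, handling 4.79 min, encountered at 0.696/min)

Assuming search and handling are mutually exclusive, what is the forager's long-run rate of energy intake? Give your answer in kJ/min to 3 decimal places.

R = Σλ_iE_i / (1 + Σλ_ih_i)
Numerator: 0.63×183 + 0.474×58.2 + 0.76×362 + 0.696×514 = 775.7
Denominator: 1 + 0.63×1.07 + 0.474×4.82 + 0.76×7.47 + 0.696×4.79 = 12.97
R = 775.7/12.97 = 59.81 kJ/min

59.811 kJ/min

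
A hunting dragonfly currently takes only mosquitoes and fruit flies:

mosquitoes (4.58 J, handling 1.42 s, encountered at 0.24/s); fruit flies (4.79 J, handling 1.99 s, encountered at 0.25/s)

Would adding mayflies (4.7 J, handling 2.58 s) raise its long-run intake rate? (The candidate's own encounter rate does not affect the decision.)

On mosquitoes and fruit flies alone, R = ΣλE/(1+Σλh) = 2.297/1.838 = 1.249 J/s.
Profitability of mayflies: 4.7/2.58 = 1.822 J/s.
Since 1.822 > R, including mayflies increases the long-run rate.

Yes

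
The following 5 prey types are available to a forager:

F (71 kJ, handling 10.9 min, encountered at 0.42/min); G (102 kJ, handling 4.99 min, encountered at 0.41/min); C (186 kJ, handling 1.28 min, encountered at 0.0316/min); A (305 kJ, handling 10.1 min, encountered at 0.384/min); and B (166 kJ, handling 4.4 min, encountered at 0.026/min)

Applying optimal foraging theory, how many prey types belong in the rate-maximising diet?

3

E/h in descending order: C 145, B 37.7, A 30.2, G 20.4, F 6.51 kJ/min. The optimal diet is the largest prefix of this list for which every included type satisfies E_i/h_i > R on the types above it.
Rate on top 1: 5.649. B: 37.7 > 5.649 → include.
Rate on top 2: 8.827. A: 30.2 > 8.827 → include.
Rate on top 3: 25.29. G: 20.4 < 25.29 → exclude; stop.
Optimal diet: C, B, A — 3 of 5 types.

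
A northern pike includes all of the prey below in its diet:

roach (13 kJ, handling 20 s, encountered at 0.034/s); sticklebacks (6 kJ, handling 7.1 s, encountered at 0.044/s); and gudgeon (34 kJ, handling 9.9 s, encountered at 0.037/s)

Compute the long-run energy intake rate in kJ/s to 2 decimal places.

Energy encountered per unit search time: 0.034×13 + 0.044×6 + 0.037×34 = 1.964 kJ/s.
Handling time per unit search time: 0.034×20 + 0.044×7.1 + 0.037×9.9 = 1.359.
Rate = 1.964/(1 + 1.359) = 0.8327 kJ/s.

0.83 kJ/s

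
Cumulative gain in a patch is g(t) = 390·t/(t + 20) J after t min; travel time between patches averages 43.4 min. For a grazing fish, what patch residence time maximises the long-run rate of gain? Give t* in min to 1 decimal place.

29.5 min

Optimal t* satisfies g'(t*) = g(t*)/(T + t*).
g'(t) = 390·20/(t + 20)². Setting 390·20/(t+20)² = 390t/[(t+20)(43.4+t)] gives 20(43.4+t) = t(t+20), so t² = 20×43.4 = 868.
t* = √868 = 29.46 min.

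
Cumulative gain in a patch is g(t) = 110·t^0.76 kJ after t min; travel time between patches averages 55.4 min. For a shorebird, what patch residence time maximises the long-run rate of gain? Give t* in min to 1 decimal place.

Maximise g(t)/(T+t): set derivative to zero → g'(t)(T+t) = g(t).
g'(t) = 0.76·110·t^-0.24. Setting 0.76·110·t^-0.24 = 110·t^0.76/(55.4+t) gives 0.76(55.4+t) = t, so 0.24·t = 0.76×55.4.
t* = 0.76×55.4/0.24 = 175.4 min.

175.4 min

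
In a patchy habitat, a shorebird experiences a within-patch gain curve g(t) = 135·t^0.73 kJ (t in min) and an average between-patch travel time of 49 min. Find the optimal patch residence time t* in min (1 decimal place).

Maximise g(t)/(T+t): set derivative to zero → g'(t)(T+t) = g(t).
g'(t) = 0.73·135·t^-0.27. Setting 0.73·135·t^-0.27 = 135·t^0.73/(49+t) gives 0.73(49+t) = t, so 0.27·t = 0.73×49.
t* = 0.73×49/0.27 = 132.5 min.

132.5 min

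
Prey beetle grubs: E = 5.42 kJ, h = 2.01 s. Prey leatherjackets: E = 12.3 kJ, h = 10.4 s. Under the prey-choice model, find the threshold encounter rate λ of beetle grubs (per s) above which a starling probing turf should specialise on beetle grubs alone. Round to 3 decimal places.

0.389 per s

At the threshold, the rate on beetle grubs alone equals the profitability of leatherjackets: λ·5.42/(1 + λ·2.01) = 12.3/10.4 = 1.183.
Rearranging, λ(5.42 − 1.183×2.01) = 1.183, so λ = 1.183/3.043 = 0.3887 per s.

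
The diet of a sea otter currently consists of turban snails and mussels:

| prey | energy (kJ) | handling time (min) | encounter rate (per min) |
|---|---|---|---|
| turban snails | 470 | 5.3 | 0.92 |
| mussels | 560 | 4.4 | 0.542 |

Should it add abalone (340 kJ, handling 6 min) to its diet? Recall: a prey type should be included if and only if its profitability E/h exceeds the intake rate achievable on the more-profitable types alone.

On turban snails and mussels alone, R = ΣλE/(1+Σλh) = 735.9/8.261 = 89.09 kJ/min.
abalone: E/h = 340/6 = 56.67 kJ/min.
56.67 < 89.09, so adding abalone would lower the average — exclude it.

No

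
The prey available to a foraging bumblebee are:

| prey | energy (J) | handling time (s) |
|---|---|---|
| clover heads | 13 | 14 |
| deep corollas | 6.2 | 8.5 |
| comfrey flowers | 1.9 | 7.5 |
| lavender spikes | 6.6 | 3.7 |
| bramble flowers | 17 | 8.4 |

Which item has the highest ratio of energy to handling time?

bramble flowers

Profitability E/h (J/s): clover heads = 13/14 = 0.929, deep corollas = 6.2/8.5 = 0.729, comfrey flowers = 1.9/7.5 = 0.253, lavender spikes = 6.6/3.7 = 1.78, bramble flowers = 17/8.4 = 2.02.
Ranked: bramble flowers > lavender spikes > clover heads > deep corollas > comfrey flowers.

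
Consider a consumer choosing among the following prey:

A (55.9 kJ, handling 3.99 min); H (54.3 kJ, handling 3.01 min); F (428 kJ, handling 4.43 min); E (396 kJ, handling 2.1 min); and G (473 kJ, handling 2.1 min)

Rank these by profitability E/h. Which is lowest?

In descending order of E/h:
G: 473/2.1 = 225 kJ/min
E: 396/2.1 = 189 kJ/min
F: 428/4.43 = 96.6 kJ/min
H: 54.3/3.01 = 18 kJ/min
A: 55.9/3.99 = 14 kJ/min

A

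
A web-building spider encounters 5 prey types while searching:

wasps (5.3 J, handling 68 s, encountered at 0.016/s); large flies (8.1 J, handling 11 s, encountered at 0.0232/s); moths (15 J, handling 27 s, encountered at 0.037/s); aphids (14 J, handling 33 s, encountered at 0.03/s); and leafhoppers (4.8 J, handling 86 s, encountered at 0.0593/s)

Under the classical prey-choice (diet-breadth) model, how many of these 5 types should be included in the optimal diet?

3

Rank by E/h (J/s): large flies 0.736, moths 0.556, aphids 0.424, wasps 0.0779, leafhoppers 0.0558. Include each in turn until the next type's E/h falls below the running intake rate.
Rate on top 1: 0.1497. moths: 0.556 > 0.1497 → include.
Rate on top 2: 0.3296. aphids: 0.424 > 0.3296 → include.
Rate on top 3: 0.3585. wasps: 0.0779 < 0.3585 → exclude; stop.
Optimal diet: large flies, moths, aphids — 3 of 5 types.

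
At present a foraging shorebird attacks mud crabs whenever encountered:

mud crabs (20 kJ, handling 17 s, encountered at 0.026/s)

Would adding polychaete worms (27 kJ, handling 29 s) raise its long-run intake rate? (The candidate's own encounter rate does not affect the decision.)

Yes

On mud crabs alone, R = ΣλE/(1+Σλh) = 0.52/1.442 = 0.3606 kJ/s.
Profitability of polychaete worms: 27/29 = 0.931 kJ/s.
Since 0.931 > R, including polychaete worms increases the long-run rate.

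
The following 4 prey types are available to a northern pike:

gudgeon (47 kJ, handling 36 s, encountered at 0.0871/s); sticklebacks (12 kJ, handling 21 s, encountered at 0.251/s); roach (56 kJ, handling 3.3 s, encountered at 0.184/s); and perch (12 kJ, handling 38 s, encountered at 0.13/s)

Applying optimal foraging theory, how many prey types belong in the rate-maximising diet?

Rank by E/h (kJ/s): roach 17, gudgeon 1.31, sticklebacks 0.571, perch 0.316. Include each in turn until the next type's E/h falls below the running intake rate.
Rate on top 1: 6.411. gudgeon: 1.31 < 6.411 → exclude; stop.
Optimal diet: roach — 1 of 4 types.

1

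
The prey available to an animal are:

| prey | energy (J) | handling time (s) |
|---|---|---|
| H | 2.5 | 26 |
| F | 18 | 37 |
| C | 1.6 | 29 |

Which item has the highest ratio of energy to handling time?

Profitability E/h (J/s): H = 2.5/26 = 0.0962, F = 18/37 = 0.486, C = 1.6/29 = 0.0552.
Ranked: F > H > C.

F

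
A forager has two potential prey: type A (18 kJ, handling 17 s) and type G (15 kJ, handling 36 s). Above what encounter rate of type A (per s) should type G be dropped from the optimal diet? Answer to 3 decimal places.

The zero-one rule: include type G iff E₂/h₂ > λE₁/(1+λh₁). Equality gives the switch point.
λE₁h₂ = E₂ + λE₂h₁ ⇒ λ = E₂/(E₁h₂ − E₂h₁) = 15/(648 − 255) = 0.03817 per s.

0.038 per s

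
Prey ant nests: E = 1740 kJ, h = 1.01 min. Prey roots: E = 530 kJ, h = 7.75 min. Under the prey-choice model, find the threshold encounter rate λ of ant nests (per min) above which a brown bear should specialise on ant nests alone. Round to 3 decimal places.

0.041 per min

Drop roots once their profitability E₂/h₂ falls below the rate achievable on ant nests alone: E₂/h₂ = λE₁/(1 + λh₁).
Solve for λ: λE₁h₂ = E₂(1 + λh₁) → λ(E₁h₂ − E₂h₁) = E₂ → λ = E₂/(E₁h₂ − E₂h₁).
λ = 530/(1740×7.75 − 530×1.01) = 530/1.295e+04 = 0.04093 per min.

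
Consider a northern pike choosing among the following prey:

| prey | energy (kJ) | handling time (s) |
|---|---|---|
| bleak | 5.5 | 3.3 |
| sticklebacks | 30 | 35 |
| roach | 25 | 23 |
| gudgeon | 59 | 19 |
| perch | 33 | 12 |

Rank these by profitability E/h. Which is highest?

gudgeon

Profitability E/h (kJ/s): bleak = 5.5/3.3 = 1.67, sticklebacks = 30/35 = 0.857, roach = 25/23 = 1.09, gudgeon = 59/19 = 3.11, perch = 33/12 = 2.75.
Ranked: gudgeon > perch > bleak > roach > sticklebacks.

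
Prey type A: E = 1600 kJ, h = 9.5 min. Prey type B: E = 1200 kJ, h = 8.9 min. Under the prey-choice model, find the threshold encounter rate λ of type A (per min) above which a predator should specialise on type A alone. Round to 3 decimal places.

0.423 per min

The zero-one rule: include type B iff E₂/h₂ > λE₁/(1+λh₁). Equality gives the switch point.
λE₁h₂ = E₂ + λE₂h₁ ⇒ λ = E₂/(E₁h₂ − E₂h₁) = 1200/(1.424e+04 − 1.14e+04) = 0.4225 per min.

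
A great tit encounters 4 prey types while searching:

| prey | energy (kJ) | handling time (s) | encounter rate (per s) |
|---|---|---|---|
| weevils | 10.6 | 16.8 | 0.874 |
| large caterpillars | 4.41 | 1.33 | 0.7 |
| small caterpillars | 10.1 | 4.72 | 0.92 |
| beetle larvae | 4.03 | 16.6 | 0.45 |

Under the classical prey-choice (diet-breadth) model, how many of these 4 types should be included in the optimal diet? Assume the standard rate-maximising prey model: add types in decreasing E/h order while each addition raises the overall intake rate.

2

E/h in descending order: large caterpillars 3.32, small caterpillars 2.14, weevils 0.631, beetle larvae 0.243 kJ/s. The optimal diet is the largest prefix of this list for which every included type satisfies E_i/h_i > R on the types above it.
Rate on top 1: 1.599. small caterpillars: 2.14 > 1.599 → include.
Rate on top 2: 1.973. weevils: 0.631 < 1.973 → exclude; stop.
Optimal diet: large caterpillars, small caterpillars — 2 of 4 types.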